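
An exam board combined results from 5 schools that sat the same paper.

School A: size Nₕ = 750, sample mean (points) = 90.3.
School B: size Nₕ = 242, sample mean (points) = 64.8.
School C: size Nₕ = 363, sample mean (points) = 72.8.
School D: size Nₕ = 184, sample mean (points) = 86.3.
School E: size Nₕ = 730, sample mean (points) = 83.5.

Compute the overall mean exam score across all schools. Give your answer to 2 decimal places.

82.27

N = 750 + 242 + 363 + 184 + 730 = 2269.
Overall mean = Σ (Nₕ/N)·x̄ₕ — weight by population share, not a simple average.
Σ Nₕx̄ₕ = 750·90.3 + 242·64.8 + 363·72.8 + 184·86.3 + 730·83.5 = 67725 + 15681.6 + 26426.4 + 15879.2 + 60955 = 186667.2.
Divide by N: 186667.2 / 2269 = 82.2685... → 82.27.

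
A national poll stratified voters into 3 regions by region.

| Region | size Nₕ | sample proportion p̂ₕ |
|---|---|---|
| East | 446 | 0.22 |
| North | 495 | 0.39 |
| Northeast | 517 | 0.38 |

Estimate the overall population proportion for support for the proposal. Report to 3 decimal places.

Wₕ = Nₕ/N with N = 1458: 0.3059, 0.3395, 0.3546.
p̂_st = 0.3059·0.22 + 0.3395·0.39 + 0.3546·0.38 ≈ 0.33445... → 0.334.

0.334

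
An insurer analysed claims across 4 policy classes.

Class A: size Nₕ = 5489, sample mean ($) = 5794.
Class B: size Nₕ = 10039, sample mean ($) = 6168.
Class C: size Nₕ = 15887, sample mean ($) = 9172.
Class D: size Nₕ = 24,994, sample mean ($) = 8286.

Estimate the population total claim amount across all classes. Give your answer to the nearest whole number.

Population total = Σ Nₕ·x̄ₕ (each stratum's size times its mean).
5489·5794 + 10039·6168 + 15887·9172 + 24994·8286 = 31803266 + 61920552 + 145715564 + 207100284 = 446539666.

446539666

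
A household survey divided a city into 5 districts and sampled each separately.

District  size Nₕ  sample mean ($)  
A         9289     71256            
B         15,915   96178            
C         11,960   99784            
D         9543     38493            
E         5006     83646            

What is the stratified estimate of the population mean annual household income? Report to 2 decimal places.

N = 51713; weights Wₕ = Nₕ/N = (0.1796, 0.3078, 0.2313, 0.1845, 0.0968).
x̄_st = Σ Wₕ·x̄ₕ = 0.1796·71256 + 0.3078·96178 + 0.2313·99784 + 0.1845·38493 + 0.0968·83646 ≈ 80677.1425...
→ 80677.14.

80677.14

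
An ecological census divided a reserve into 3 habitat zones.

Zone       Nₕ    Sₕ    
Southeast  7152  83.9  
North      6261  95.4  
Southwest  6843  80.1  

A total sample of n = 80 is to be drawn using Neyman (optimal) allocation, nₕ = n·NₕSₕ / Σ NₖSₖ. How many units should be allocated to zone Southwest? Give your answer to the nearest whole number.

25

Σ NₕSₕ = 7152·83.9 + 6261·95.4 + 6843·80.1 = 1745476.5.
Share for Southwest: 548124.3/1745476.5 = 0.31403.
n_Southwest = 80 × 0.31403 = 25.122... → 25.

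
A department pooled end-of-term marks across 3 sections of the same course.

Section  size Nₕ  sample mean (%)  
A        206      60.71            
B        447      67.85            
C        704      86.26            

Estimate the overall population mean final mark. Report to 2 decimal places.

N = 1357; weights Wₕ = Nₕ/N = (0.1518, 0.3294, 0.5188).
x̄_st = Σ Wₕ·x̄ₕ = 0.1518·60.71 + 0.3294·67.85 + 0.5188·86.26 ≈ 76.3171...
→ 76.32.

76.32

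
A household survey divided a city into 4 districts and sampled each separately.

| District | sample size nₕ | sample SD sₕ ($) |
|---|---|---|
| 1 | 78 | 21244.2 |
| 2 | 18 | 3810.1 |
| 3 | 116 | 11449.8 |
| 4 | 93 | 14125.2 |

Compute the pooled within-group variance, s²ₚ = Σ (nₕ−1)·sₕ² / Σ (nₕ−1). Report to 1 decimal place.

1: (78−1)·21244.2² = 77·451316033.64 = 34751334590.28
2: (18−1)·3810.1² = 17·14516862.01 = 246786654.17
3: (116−1)·11449.8² = 115·131097920.04 = 15076260804.6
4: (93−1)·14125.2² = 92·199521275.04 = 18355957303.68
Numerator = 68430339352.73; denominator = Σ(nₕ−1) = 301.
s²ₚ = 68430339352.73/301 = 227343320.109... → 227343320.1.

227343320.1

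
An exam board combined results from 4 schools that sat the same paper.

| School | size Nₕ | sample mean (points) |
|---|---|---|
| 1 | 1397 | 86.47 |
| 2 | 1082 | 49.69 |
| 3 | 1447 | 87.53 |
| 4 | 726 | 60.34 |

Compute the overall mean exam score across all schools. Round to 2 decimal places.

N = 4652; weights Wₕ = Nₕ/N = (0.3003, 0.2326, 0.3110, 0.1561).
x̄_st = Σ Wₕ·x̄ₕ = 0.3003·86.47 + 0.2326·49.69 + 0.3110·87.53 + 0.1561·60.34 ≈ 74.1672...
→ 74.17.

74.17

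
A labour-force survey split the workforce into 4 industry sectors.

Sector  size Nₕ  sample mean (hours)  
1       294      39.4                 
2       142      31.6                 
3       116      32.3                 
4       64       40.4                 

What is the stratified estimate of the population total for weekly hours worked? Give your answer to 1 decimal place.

Estimate total by summing Nₕ·x̄ₕ over strata.
294·39.4 + 142·31.6 + 116·32.3 + 64·40.4 = 11583.6 + 4487.2 + 3746.8 + 2585.6 = 22403.2.

22403.2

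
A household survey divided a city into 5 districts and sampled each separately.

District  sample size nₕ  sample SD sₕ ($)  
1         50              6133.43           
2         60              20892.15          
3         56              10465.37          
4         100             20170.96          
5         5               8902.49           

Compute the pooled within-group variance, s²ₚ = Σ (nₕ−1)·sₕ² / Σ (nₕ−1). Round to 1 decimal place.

1: (50−1)·6133.43² = 49·37618963.5649 = 1843329214.6801
2: (60−1)·20892.15² = 59·436481931.6225 = 25752433965.7275
3: (56−1)·10465.37² = 55·109523969.2369 = 6023818308.0295
4: (100−1)·20170.96² = 99·406867627.3216 = 40279895104.8384
5: (5−1)·8902.49² = 4·79254328.2001 = 317017312.8004
Numerator = 74216493906.0759; denominator = Σ(nₕ−1) = 266.
s²ₚ = 74216493906.0759/266 = 279009375.587... → 279009375.6.

279009375.6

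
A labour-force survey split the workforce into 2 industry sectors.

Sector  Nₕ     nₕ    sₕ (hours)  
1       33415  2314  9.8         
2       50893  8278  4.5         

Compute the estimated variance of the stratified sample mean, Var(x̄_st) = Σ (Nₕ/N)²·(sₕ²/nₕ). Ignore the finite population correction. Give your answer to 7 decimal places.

N = 84308; Wₕ = Nₕ/N.
sector 1: (33415/84308)²·9.8²/2314 = 0.0065197982
sector 2: (50893/84308)²·4.5²/8278 = 0.0008914113
Sum = 0.0074112095 → 0.0074112.

0.0074112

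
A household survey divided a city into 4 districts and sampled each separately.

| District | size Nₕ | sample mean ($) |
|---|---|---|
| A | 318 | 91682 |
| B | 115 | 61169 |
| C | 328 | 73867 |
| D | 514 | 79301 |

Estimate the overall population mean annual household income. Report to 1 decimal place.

x̄_st = (Σ Nₕx̄ₕ) / (Σ Nₕ) = (318·91682 + 115·61169 + 328·73867 + 514·79301) / 1275
= 101178401 / 1275 = 79355.609... → 79355.6.

79355.6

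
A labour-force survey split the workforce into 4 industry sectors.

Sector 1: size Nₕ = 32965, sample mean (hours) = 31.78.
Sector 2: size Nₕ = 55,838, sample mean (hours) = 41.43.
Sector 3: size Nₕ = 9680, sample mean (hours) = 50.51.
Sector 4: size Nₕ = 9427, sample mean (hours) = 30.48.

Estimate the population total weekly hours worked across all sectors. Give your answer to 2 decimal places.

1: 32965·31.78 = 1047627.7
2: 55838·41.43 = 2313368.34
3: 9680·50.51 = 488936.8
4: 9427·30.48 = 287334.96
τ̂ = Σ Nₕx̄ₕ = 4137267.80.

4137267.80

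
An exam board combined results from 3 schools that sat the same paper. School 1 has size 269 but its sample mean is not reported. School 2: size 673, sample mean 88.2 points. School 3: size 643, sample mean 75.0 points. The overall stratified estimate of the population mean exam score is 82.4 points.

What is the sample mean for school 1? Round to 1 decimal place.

85.6

Σ Nₕx̄ₕ = N·μ, so 269·x̄_1 = 1585·82.4 − (673·88.2 + 643·75.0).
= 130604 − 107583.6 = 23020.4.
x̄_1 = 23020.4 / 269 = 85.578... → 85.6.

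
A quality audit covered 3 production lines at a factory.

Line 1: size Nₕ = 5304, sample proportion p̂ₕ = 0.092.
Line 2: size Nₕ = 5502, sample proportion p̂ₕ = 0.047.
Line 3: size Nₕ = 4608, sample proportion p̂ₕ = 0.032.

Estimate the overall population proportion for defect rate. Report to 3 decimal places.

N = 5304 + 5502 + 4608 = 15414.
Overall proportion = Σ (Nₕ/N)·p̂ₕ.
Σ Nₕp̂ₕ = 487.968 + 258.594 + 147.456 = 894.018.
894.018 / 15414 = 0.05800... → 0.058.

0.058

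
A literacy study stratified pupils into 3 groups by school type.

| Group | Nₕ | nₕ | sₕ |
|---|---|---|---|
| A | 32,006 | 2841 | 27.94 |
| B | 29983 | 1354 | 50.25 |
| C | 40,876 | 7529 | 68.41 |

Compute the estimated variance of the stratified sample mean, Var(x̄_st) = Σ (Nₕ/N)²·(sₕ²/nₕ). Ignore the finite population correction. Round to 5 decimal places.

N = 102865. Term for each stratum: Wₕ²sₕ²/nₕ.
Var(x̄_st) = 0.02660168 + 0.15844129 + 0.09815296 = 0.28319594 → 0.28320.

0.28320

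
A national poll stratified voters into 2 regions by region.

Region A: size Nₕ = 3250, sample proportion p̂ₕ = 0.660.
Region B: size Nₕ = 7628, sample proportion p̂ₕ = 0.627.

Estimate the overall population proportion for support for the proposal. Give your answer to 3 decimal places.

0.637

N = 3250 + 7628 = 10878.
Overall proportion = Σ (Nₕ/N)·p̂ₕ.
Σ Nₕp̂ₕ = 2145 + 4782.756 = 6927.756.
6927.756 / 10878 = 0.63686... → 0.637.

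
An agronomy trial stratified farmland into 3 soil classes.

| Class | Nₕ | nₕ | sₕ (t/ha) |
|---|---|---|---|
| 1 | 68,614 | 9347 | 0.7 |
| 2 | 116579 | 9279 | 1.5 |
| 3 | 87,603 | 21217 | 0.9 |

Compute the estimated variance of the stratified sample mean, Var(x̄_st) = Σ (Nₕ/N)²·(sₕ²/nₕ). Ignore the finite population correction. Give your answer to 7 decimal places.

N = 272796; Wₕ = Nₕ/N.
class 1: (68614/272796)²·0.7²/9347 = 0.0000033164
class 2: (116579/272796)²·1.5²/9279 = 0.0000442839
class 3: (87603/272796)²·0.9²/21217 = 0.0000039370
Sum = 0.0000515373 → 0.0000515.

0.0000515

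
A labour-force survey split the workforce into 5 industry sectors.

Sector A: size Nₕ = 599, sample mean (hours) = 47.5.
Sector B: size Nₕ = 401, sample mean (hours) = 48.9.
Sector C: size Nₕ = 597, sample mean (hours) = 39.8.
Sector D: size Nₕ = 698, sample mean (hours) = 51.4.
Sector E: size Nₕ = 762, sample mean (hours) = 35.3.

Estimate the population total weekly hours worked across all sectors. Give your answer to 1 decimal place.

Estimate total by summing Nₕ·x̄ₕ over strata.
599·47.5 + 401·48.9 + 597·39.8 + 698·51.4 + 762·35.3 = 28452.5 + 19608.9 + 23760.6 + 35877.2 + 26898.6 = 134597.8.

134597.8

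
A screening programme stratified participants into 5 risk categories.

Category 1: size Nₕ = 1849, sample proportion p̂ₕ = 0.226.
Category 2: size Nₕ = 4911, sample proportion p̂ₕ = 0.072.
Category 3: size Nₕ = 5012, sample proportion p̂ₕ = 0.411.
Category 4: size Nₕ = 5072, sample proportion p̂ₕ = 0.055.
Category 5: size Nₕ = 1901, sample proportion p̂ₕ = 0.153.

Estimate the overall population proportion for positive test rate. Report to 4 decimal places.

Wₕ = Nₕ/N with N = 18745: 0.0986, 0.2620, 0.2674, 0.2706, 0.1014.
p̂_st = 0.0986·0.226 + 0.2620·0.072 + 0.2674·0.411 + 0.2706·0.055 + 0.1014·0.153 ≈ 0.181446... → 0.1814.

0.1814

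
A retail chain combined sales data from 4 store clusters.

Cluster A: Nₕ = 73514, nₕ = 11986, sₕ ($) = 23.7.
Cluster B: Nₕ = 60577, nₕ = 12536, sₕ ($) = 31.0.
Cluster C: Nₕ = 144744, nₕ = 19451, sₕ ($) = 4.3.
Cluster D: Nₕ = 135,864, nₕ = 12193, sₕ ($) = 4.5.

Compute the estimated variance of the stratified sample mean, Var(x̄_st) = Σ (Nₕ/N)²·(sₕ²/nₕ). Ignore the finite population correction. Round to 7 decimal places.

N = 414699; Wₕ = Nₕ/N.
cluster A: (73514/414699)²·23.7²/11986 = 0.0014726399
cluster B: (60577/414699)²·31.0²/12536 = 0.0016357388
cluster C: (144744/414699)²·4.3²/19451 = 0.0001158058
cluster D: (135864/414699)²·4.5²/12193 = 0.0001782614
Sum = 0.0034024458 → 0.0034024.

0.0034024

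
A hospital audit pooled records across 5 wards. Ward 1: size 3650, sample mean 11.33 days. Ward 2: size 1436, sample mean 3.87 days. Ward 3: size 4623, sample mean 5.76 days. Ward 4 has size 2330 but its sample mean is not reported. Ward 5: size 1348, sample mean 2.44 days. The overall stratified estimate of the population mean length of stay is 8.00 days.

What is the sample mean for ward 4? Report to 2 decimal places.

12.99

N = 3650 + 1436 + 4623 + 2330 + 1348 = 13387.
Overall total = μ·N = 8.00·13387 = 107096.
Subtract the known strata: 3650·11.33 + 1436·3.87 + 4623·5.76 + 1348·2.44 = 76829.42.
Remaining total for ward 4: 107096 − 76829.42 = 30266.58.
Divide by its size: 30266.58 / 2330 = 12.9899... → 12.99.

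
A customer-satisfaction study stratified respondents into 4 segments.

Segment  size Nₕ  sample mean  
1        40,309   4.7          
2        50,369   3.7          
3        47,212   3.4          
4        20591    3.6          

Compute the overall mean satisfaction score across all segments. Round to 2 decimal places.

3.85

x̄_st = (Σ Nₕx̄ₕ) / (Σ Nₕ) = (40309·4.7 + 50369·3.7 + 47212·3.4 + 20591·3.6) / 158481
= 610466 / 158481 = 3.8520... → 3.85.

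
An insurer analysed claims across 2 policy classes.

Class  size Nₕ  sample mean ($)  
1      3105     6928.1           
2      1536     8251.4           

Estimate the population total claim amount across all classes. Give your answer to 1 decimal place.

Population total = Σ Nₕ·x̄ₕ (each stratum's size times its mean).
3105·6928.1 + 1536·8251.4 = 21511750.5 + 12674150.4 = 34185900.9.

34185900.9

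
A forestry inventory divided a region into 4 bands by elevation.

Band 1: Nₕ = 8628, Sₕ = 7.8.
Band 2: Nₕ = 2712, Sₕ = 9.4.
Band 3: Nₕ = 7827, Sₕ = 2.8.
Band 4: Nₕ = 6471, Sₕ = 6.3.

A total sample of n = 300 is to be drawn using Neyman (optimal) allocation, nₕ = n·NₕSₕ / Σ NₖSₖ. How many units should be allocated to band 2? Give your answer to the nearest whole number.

49

Σ NₕSₕ = 8628·7.8 + 2712·9.4 + 7827·2.8 + 6471·6.3 = 155474.1.
Share for 2: 25492.8/155474.1 = 0.16397.
n_2 = 300 × 0.16397 = 49.190... → 49.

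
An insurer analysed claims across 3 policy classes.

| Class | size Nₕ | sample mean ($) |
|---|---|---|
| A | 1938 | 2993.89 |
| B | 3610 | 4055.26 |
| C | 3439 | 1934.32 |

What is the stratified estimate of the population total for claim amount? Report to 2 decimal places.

27093773.90

Estimate total by summing Nₕ·x̄ₕ over strata.
1938·2993.89 + 3610·4055.26 + 3439·1934.32 = 5802158.82 + 14639488.6 + 6652126.48 = 27093773.90.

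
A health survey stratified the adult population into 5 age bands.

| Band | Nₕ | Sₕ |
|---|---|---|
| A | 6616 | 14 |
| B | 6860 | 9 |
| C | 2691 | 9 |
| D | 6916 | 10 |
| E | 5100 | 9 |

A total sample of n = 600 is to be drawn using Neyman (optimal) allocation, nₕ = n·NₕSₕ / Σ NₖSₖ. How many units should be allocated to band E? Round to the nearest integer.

94

Σ NₕSₕ = 6616·14 + 6860·9 + 2691·9 + 6916·10 + 5100·9 = 293643.
Share for E: 45900/293643 = 0.15631.
n_E = 600 × 0.15631 = 93.787... → 94.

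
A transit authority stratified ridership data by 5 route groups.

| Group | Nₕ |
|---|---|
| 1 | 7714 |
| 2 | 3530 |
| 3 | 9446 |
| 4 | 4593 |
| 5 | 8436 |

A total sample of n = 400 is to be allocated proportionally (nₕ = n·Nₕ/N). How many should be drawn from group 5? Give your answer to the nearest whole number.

100

N = 7714 + 3530 + 9446 + 4593 + 8436 = 33719.
n_5 = 400·8436/33719 = 100.074... → 100.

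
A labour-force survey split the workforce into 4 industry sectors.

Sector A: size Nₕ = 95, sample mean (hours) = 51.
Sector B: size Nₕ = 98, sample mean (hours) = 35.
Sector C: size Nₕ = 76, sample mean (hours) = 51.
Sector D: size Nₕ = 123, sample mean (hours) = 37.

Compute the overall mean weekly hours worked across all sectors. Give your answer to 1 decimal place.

42.6

N = 392; weights Wₕ = Nₕ/N = (0.2423, 0.2500, 0.1939, 0.3138).
x̄_st = Σ Wₕ·x̄ₕ = 0.2423·51 + 0.2500·35 + 0.1939·51 + 0.3138·37 ≈ 42.607...
→ 42.6.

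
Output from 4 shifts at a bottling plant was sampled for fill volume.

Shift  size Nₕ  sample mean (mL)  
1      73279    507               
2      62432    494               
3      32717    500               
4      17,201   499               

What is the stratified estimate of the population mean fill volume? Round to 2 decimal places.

500.65

N = 185629; weights Wₕ = Nₕ/N = (0.3948, 0.3363, 0.1762, 0.0927).
x̄_st = Σ Wₕ·x̄ₕ = 0.3948·507 + 0.3363·494 + 0.1762·500 + 0.0927·499 ≈ 500.6527...
→ 500.65.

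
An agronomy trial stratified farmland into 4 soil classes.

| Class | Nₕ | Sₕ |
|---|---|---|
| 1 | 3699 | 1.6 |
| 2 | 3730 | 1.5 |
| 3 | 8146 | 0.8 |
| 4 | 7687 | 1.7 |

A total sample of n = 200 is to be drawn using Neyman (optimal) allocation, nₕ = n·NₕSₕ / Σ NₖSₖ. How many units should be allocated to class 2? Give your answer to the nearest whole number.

Σ NₕSₕ = 3699·1.6 + 3730·1.5 + 8146·0.8 + 7687·1.7 = 31098.1.
Share for 2: 5595/31098.1 = 0.17991.
n_2 = 200 × 0.17991 = 35.983... → 36.

36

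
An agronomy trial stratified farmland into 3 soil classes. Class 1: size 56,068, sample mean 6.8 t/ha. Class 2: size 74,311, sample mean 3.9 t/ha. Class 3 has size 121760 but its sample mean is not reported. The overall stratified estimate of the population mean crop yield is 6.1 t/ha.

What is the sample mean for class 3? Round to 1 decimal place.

7.1

Σ Nₕx̄ₕ = N·μ, so 121760·x̄_3 = 252139·6.1 − (56068·6.8 + 74311·3.9).
= 1538047.9 − 671075.3 = 866972.6.
x̄_3 = 866972.6 / 121760 = 7.120... → 7.1.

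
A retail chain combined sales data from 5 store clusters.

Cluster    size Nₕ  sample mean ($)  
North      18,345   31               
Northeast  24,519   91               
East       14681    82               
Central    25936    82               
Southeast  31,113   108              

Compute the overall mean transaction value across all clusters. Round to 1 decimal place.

82.8

N = 114594; weights Wₕ = Nₕ/N = (0.1601, 0.2140, 0.1281, 0.2263, 0.2715).
x̄_st = Σ Wₕ·x̄ₕ = 0.1601·31 + 0.2140·91 + 0.1281·82 + 0.2263·82 + 0.2715·108 ≈ 82.820...
→ 82.8.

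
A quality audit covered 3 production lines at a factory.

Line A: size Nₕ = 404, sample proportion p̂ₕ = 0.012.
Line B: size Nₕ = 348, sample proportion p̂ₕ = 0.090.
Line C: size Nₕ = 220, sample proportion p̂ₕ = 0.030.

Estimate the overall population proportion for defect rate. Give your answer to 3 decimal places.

0.044

Wₕ = Nₕ/N with N = 972: 0.4156, 0.3580, 0.2263.
p̂_st = 0.4156·0.012 + 0.3580·0.090 + 0.2263·0.030 ≈ 0.044 → 0.044.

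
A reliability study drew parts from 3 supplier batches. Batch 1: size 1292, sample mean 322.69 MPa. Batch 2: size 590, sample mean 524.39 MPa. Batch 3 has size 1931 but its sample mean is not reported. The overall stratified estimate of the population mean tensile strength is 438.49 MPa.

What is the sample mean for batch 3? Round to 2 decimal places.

N = 1292 + 590 + 1931 = 3813.
Overall total = μ·N = 438.49·3813 = 1671962.37.
Subtract the known strata: 1292·322.69 + 590·524.39 = 726305.58.
Remaining total for batch 3: 1671962.37 − 726305.58 = 945656.79.
Divide by its size: 945656.79 / 1931 = 489.7239... → 489.72.

489.72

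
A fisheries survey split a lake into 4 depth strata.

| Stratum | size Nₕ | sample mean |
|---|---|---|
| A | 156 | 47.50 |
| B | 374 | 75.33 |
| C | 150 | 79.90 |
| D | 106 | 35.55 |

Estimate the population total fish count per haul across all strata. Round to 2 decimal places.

51336.72

Estimate total by summing Nₕ·x̄ₕ over strata.
156·47.50 + 374·75.33 + 150·79.90 + 106·35.55 = 7410 + 28173.42 + 11985 + 3768.3 = 51336.72.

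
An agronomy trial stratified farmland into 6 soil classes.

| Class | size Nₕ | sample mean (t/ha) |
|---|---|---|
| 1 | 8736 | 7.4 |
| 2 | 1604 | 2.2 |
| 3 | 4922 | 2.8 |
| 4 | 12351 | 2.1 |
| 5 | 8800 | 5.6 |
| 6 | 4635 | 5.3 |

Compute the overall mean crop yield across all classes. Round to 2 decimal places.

N = 8736 + 1604 + 4922 + 12351 + 8800 + 4635 = 41048.
Overall mean = Σ (Nₕ/N)·x̄ₕ — weight by population share, not a simple average.
Σ Nₕx̄ₕ = 8736·7.4 + 1604·2.2 + 4922·2.8 + 12351·2.1 + 8800·5.6 + 4635·5.3 = 64646.4 + 3528.8 + 13781.6 + 25937.1 + 49280 + 24565.5 = 181739.4.
Divide by N: 181739.4 / 41048 = 4.4275... → 4.43.

4.43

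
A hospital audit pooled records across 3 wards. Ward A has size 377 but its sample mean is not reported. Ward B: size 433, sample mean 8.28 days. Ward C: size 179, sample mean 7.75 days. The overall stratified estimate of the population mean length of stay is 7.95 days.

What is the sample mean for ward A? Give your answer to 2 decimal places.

N = 377 + 433 + 179 = 989.
Overall total = μ·N = 7.95·989 = 7862.55.
Subtract the known strata: 433·8.28 + 179·7.75 = 4972.49.
Remaining total for ward A: 7862.55 − 4972.49 = 2890.06.
Divide by its size: 2890.06 / 377 = 7.6659... → 7.67.

7.67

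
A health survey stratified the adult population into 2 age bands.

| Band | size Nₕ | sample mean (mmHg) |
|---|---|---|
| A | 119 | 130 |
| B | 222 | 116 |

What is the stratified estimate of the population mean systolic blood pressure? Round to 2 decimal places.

120.89

N = 341; weights Wₕ = Nₕ/N = (0.3490, 0.6510).
x̄_st = Σ Wₕ·x̄ₕ = 0.3490·130 + 0.6510·116 ≈ 120.8856...
→ 120.89.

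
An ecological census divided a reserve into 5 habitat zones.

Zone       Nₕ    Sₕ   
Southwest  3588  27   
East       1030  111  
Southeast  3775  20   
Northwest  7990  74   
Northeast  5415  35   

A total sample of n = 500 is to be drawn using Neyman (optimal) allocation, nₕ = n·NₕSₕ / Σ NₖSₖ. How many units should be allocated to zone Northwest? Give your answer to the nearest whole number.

277

Σ NₕSₕ = 3588·27 + 1030·111 + 3775·20 + 7990·74 + 5415·35 = 1067491.
Share for Northwest: 591260/1067491 = 0.55388.
n_Northwest = 500 × 0.55388 = 276.939... → 277.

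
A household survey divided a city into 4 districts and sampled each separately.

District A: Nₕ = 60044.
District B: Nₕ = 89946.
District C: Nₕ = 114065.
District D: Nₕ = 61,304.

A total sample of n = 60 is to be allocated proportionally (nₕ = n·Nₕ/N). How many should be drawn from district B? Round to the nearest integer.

N = 60044 + 89946 + 114065 + 61304 = 325359.
n_B = 60·89946/325359 = 16.587... → 17.

17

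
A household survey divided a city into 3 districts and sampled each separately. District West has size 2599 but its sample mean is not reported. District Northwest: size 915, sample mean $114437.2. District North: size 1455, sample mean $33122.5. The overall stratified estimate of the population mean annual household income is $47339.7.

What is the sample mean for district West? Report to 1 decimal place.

Σ Nₕx̄ₕ = N·μ, so 2599·x̄_West = 4969·47339.7 − (915·114437.2 + 1455·33122.5).
= 235230969.3 − 152903275.5 = 82327693.8.
x̄_West = 82327693.8 / 2599 = 31676.681... → 31676.7.

31676.7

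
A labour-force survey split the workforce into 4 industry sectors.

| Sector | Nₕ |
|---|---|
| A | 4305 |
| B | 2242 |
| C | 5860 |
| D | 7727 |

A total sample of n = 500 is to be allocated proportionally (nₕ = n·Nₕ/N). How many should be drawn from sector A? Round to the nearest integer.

107

Share of sector A = 4305/20134 = 0.21382.
Allocate 500 × 0.21382 = 106.909... → 107.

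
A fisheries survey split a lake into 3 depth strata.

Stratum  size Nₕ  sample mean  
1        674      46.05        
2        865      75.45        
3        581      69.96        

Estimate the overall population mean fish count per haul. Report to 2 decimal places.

N = 674 + 865 + 581 = 2120.
Weight each subgroup mean by Nₕ/N and sum.
Σ Nₕx̄ₕ = 674·46.05 + 865·75.45 + 581·69.96 = 31037.7 + 65264.25 + 40646.76 = 136948.71.
Divide by N: 136948.71 / 2120 = 64.5984... → 64.60.

64.60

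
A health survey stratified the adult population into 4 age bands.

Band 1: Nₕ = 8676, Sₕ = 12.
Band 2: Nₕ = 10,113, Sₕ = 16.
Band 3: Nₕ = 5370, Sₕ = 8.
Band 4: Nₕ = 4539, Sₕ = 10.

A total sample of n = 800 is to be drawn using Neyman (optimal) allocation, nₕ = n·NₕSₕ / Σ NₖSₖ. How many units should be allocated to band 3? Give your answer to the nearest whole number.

97

Σ NₕSₕ = 8676·12 + 10113·16 + 5370·8 + 4539·10 = 354270.
Share for 3: 42960/354270 = 0.12126.
n_3 = 800 × 0.12126 = 97.011... → 97.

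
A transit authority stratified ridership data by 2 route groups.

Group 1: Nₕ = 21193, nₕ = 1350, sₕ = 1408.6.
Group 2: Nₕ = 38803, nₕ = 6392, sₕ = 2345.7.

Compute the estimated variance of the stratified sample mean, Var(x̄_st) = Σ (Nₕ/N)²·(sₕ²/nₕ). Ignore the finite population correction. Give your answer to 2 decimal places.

543.47

N = 59996; Wₕ = Nₕ/N.
group 1: (21193/59996)²·1408.6²/1350 = 183.39263
group 2: (38803/59996)²·2345.7²/6392 = 360.07601
Sum = 543.46864 → 543.47.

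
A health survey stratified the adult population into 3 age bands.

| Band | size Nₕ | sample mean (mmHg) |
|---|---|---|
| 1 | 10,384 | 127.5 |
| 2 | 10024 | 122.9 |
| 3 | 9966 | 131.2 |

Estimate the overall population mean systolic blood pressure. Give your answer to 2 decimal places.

127.20

N = 30374; weights Wₕ = Nₕ/N = (0.3419, 0.3300, 0.3281).
x̄_st = Σ Wₕ·x̄ₕ = 0.3419·127.5 + 0.3300·122.9 + 0.3281·131.2 ≈ 127.1959...
→ 127.20.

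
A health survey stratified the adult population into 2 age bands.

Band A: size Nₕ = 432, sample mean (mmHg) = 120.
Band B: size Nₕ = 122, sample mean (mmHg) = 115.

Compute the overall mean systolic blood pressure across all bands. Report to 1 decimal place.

118.9

N = 554; weights Wₕ = Nₕ/N = (0.7798, 0.2202).
x̄_st = Σ Wₕ·x̄ₕ = 0.7798·120 + 0.2202·115 ≈ 118.899...
→ 118.9.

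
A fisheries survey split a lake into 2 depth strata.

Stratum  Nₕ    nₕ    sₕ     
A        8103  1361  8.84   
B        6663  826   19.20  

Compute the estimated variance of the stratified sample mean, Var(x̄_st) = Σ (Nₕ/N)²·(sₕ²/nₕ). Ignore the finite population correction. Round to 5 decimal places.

N = 14766. Term for each stratum: Wₕ²sₕ²/nₕ.
Var(x̄_st) = 0.01729069 + 0.09087330 = 0.10816399 → 0.10816.

0.10816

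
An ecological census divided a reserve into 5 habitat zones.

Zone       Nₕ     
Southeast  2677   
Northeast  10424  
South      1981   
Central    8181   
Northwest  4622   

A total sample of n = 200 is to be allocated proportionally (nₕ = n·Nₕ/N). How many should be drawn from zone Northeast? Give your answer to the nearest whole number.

Share of zone Northeast = 10424/27885 = 0.37382.
Allocate 200 × 0.37382 = 74.764... → 75.

75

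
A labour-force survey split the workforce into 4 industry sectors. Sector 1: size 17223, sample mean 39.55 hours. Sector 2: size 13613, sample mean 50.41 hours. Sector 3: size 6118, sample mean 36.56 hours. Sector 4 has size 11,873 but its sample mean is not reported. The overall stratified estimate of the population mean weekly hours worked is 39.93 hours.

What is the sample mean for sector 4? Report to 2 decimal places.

30.20

N = 17223 + 13613 + 6118 + 11873 = 48827.
Overall total = μ·N = 39.93·48827 = 1949662.11.
Subtract the known strata: 17223·39.55 + 13613·50.41 + 6118·36.56 = 1591075.06.
Remaining total for sector 4: 1949662.11 − 1591075.06 = 358587.05.
Divide by its size: 358587.05 / 11873 = 30.2019... → 30.20.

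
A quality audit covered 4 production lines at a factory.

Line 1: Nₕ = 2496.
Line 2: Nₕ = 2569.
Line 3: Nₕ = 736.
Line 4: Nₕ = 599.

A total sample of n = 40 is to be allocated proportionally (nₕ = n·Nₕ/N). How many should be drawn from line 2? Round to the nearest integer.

Share of line 2 = 2569/6400 = 0.40141.
Allocate 40 × 0.40141 = 16.056... → 16.

16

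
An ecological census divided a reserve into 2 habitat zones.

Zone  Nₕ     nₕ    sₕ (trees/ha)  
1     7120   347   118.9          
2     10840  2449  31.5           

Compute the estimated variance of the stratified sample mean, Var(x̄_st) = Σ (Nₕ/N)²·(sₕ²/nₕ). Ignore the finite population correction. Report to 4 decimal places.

N = 17960; Wₕ = Nₕ/N.
zone 1: (7120/17960)²·118.9²/347 = 6.4029713
zone 2: (10840/17960)²·31.5²/2449 = 0.1475972
Sum = 6.5505686 → 6.5506.

6.5506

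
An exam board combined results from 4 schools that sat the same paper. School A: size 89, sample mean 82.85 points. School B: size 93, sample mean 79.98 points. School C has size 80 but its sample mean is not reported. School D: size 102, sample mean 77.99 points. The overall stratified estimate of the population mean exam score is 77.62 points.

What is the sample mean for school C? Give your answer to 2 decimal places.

Σ Nₕx̄ₕ = N·μ, so 80·x̄_C = 364·77.62 − (89·82.85 + 93·79.98 + 102·77.99).
= 28253.68 − 22766.77 = 5486.91.
x̄_C = 5486.91 / 80 = 68.5864... → 68.59.

68.59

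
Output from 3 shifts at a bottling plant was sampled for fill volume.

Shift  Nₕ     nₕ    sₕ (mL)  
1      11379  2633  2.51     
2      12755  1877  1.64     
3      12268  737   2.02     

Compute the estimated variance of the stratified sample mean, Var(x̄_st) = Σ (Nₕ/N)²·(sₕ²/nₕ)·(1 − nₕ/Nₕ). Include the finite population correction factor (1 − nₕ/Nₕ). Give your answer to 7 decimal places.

N = 36402; Wₕ = Nₕ/N.
shift 1: (11379/36402)²·2.51²/2633·(1 − 2633/11379) = 0.0001797048
shift 2: (12755/36402)²·1.64²/1877·(1 − 1877/12755) = 0.0001500384
shift 3: (12268/36402)²·2.02²/737·(1 − 737/12268) = 0.0005910517
Sum = 0.0009207949 → 0.0009208.

0.0009208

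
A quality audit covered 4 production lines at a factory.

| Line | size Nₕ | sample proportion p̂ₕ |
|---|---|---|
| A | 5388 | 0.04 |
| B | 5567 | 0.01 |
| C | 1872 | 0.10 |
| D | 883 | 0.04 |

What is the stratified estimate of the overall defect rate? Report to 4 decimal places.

N = 5388 + 5567 + 1872 + 883 = 13710.
Overall proportion = Σ (Nₕ/N)·p̂ₕ.
Σ Nₕp̂ₕ = 215.52 + 55.67 + 187.2 + 35.32 = 493.71.
493.71 / 13710 = 0.036011... → 0.0360.

0.0360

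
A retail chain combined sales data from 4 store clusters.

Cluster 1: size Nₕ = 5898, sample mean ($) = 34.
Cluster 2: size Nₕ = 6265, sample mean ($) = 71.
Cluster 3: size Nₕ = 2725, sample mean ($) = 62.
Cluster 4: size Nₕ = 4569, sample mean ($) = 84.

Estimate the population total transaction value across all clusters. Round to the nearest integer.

1198093

1: 5898·34 = 200532
2: 6265·71 = 444815
3: 2725·62 = 168950
4: 4569·84 = 383796
τ̂ = Σ Nₕx̄ₕ = 1198093.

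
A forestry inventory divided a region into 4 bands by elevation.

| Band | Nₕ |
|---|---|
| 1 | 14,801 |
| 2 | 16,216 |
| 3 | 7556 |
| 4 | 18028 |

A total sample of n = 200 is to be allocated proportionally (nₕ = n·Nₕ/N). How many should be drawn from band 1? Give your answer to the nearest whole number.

52

N = 14801 + 16216 + 7556 + 18028 = 56601.
n_1 = 200·14801/56601 = 52.299... → 52.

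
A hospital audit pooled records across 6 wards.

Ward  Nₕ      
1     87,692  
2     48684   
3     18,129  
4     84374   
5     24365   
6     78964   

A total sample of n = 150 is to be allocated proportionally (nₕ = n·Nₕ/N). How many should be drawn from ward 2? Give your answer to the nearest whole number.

N = 87692 + 48684 + 18129 + 84374 + 24365 + 78964 = 342208.
n_2 = 150·48684/342208 = 21.340... → 21.

21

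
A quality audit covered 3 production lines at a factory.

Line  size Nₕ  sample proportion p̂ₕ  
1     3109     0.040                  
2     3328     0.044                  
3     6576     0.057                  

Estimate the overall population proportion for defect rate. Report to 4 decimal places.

Wₕ = Nₕ/N with N = 13013: 0.2389, 0.2557, 0.5053.
p̂_st = 0.2389·0.040 + 0.2557·0.044 + 0.5053·0.057 ≈ 0.049614... → 0.0496.

0.0496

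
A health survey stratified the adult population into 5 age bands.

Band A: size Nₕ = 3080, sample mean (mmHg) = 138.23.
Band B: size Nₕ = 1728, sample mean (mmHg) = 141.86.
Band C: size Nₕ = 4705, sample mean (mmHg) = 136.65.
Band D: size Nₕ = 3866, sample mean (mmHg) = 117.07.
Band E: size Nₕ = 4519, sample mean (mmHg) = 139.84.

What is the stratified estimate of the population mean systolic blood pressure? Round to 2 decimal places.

134.00

x̄_st = (Σ Nₕx̄ₕ) / (Σ Nₕ) = (3080·138.23 + 1728·141.86 + 4705·136.65 + 3866·117.07 + 4519·139.84) / 17898
= 2398350.31 / 17898 = 134.0010... → 134.00.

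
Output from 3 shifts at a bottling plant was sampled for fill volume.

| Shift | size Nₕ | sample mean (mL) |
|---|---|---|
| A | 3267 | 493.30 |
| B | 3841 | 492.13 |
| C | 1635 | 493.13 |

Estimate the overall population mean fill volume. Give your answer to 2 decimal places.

N = 8743; weights Wₕ = Nₕ/N = (0.3737, 0.4393, 0.1870).
x̄_st = Σ Wₕ·x̄ₕ = 0.3737·493.30 + 0.4393·492.13 + 0.1870·493.13 ≈ 492.7542...
→ 492.75.

492.75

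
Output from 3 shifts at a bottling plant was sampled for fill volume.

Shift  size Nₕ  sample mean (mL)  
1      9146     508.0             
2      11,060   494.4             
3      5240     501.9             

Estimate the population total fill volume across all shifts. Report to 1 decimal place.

1: 9146·508.0 = 4646168
2: 11060·494.4 = 5468064
3: 5240·501.9 = 2629956
τ̂ = Σ Nₕx̄ₕ = 12744188.0.

12744188.0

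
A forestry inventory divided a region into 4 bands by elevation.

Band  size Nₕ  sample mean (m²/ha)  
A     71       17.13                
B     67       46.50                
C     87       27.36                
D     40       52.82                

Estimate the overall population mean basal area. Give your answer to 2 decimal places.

33.30

x̄_st = (Σ Nₕx̄ₕ) / (Σ Nₕ) = (71·17.13 + 67·46.50 + 87·27.36 + 40·52.82) / 265
= 8824.85 / 265 = 33.3013... → 33.30.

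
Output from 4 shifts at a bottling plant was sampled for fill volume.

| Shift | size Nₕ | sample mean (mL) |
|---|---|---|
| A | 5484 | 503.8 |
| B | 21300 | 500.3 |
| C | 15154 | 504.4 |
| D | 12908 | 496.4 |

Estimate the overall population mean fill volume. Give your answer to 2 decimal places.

N = 54846; weights Wₕ = Nₕ/N = (0.1000, 0.3884, 0.2763, 0.2353).
x̄_st = Σ Wₕ·x̄ₕ = 0.1000·503.8 + 0.3884·500.3 + 0.2763·504.4 + 0.2353·496.4 ≈ 500.8649...
→ 500.86.

500.86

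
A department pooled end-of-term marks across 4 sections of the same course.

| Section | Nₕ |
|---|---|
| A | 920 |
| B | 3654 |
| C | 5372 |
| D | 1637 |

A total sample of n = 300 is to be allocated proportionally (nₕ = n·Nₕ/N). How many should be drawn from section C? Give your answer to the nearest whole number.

139

Share of section C = 5372/11583 = 0.46378.
Allocate 300 × 0.46378 = 139.135... → 139.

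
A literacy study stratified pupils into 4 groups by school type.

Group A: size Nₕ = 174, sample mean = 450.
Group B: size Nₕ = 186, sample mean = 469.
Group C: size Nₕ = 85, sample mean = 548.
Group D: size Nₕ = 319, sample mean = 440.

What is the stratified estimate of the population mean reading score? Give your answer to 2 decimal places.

461.35

N = 174 + 186 + 85 + 319 = 764.
Overall mean = Σ (Nₕ/N)·x̄ₕ — weight by population share, not a simple average.
Σ Nₕx̄ₕ = 174·450 + 186·469 + 85·548 + 319·440 = 78300 + 87234 + 46580 + 140360 = 352474.
Divide by N: 352474 / 764 = 461.3534... → 461.35.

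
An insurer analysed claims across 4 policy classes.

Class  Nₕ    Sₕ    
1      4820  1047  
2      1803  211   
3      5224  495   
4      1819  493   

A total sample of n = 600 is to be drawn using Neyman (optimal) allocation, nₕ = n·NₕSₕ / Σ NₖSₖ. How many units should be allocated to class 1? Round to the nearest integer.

1: NₕSₕ = 4820·1047 = 5046540
2: NₕSₕ = 1803·211 = 380433
3: NₕSₕ = 5224·495 = 2585880
4: NₕSₕ = 1819·493 = 896767
Σ NₕSₕ = 8909620.
n_1 = 600·5046540/8909620 = 339.849... → 340.

340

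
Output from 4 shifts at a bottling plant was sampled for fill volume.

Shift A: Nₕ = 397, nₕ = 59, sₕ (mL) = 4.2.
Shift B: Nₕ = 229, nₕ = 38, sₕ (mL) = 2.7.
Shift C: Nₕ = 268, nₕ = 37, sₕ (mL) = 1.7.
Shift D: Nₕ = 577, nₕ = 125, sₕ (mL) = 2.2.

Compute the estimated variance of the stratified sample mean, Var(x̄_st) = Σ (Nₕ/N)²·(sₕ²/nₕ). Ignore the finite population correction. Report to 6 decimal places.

0.034977

N = 1471; Wₕ = Nₕ/N.
shift A: (397/1471)²·4.2²/59 = 0.021777210
shift B: (229/1471)²·2.7²/38 = 0.004649321
shift C: (268/1471)²·1.7²/37 = 0.002592629
shift D: (577/1471)²·2.2²/125 = 0.005957467
Sum = 0.034976627 → 0.034977.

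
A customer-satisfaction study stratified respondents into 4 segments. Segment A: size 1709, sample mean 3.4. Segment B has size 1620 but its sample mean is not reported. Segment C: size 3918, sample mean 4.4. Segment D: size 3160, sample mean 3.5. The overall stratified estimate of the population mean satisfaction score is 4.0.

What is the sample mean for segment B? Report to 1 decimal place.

4.6

Σ Nₕx̄ₕ = N·μ, so 1620·x̄_B = 10407·4.0 − (1709·3.4 + 3918·4.4 + 3160·3.5).
= 41628 − 34109.8 = 7518.2.
x̄_B = 7518.2 / 1620 = 4.641... → 4.6.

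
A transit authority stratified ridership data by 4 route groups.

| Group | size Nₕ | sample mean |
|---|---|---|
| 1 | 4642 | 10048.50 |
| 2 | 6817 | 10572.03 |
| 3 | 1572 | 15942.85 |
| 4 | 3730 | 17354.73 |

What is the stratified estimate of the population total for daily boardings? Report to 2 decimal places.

208509968.61

Estimate total by summing Nₕ·x̄ₕ over strata.
4642·10048.50 + 6817·10572.03 + 1572·15942.85 + 3730·17354.73 = 46645137 + 72069528.51 + 25062160.2 + 64733142.9 = 208509968.61.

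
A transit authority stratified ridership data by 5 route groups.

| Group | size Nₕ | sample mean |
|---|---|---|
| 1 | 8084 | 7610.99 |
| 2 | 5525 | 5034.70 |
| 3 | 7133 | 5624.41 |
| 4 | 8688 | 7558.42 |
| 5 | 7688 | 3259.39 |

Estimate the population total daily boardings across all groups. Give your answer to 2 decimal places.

220188620.47

1: 8084·7610.99 = 61527243.16
2: 5525·5034.70 = 27816717.5
3: 7133·5624.41 = 40118916.53
4: 8688·7558.42 = 65667552.96
5: 7688·3259.39 = 25058190.32
τ̂ = Σ Nₕx̄ₕ = 220188620.47.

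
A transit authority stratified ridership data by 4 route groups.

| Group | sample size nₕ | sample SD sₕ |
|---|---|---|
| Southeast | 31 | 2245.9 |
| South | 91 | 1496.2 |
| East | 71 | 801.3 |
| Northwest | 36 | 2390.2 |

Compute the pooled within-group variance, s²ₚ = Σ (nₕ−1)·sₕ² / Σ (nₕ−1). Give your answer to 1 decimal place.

2656444.4

Southeast: (31−1)·2245.9² = 30·5044066.81 = 151322004.3
South: (91−1)·1496.2² = 90·2238614.44 = 201475299.6
East: (71−1)·801.3² = 70·642081.69 = 44945718.3
Northwest: (36−1)·2390.2² = 35·5713056.04 = 199956961.4
Numerator = 597699983.6; denominator = Σ(nₕ−1) = 225.
s²ₚ = 597699983.6/225 = 2656444.372... → 2656444.4.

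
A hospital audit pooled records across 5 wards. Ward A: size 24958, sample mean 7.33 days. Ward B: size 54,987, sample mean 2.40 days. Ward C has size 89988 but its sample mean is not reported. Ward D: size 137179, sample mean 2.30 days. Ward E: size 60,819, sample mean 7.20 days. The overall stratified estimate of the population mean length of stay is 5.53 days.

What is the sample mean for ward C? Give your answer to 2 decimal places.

10.74

N = 24958 + 54987 + 89988 + 137179 + 60819 = 367931.
Overall total = μ·N = 5.53·367931 = 2034658.43.
Subtract the known strata: 24958·7.33 + 54987·2.40 + 137179·2.30 + 60819·7.20 = 1068319.44.
Remaining total for ward C: 2034658.43 − 1068319.44 = 966338.99.
Divide by its size: 966338.99 / 89988 = 10.7385... → 10.74.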